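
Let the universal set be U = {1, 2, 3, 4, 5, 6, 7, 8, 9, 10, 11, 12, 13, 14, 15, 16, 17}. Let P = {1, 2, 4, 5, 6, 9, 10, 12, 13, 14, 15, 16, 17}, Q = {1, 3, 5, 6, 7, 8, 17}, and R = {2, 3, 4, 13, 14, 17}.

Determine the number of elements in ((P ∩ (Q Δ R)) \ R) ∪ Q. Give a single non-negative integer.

7

Q Δ R = {1, 2, 4, 5, 6, 7, 8, 13, 14}
P ∩ (Q Δ R) = {1, 2, 4, 5, 6, 13, 14}
(P ∩ (Q Δ R)) \ R = {1, 5, 6}
((P ∩ (Q Δ R)) \ R) ∪ Q = {1, 3, 5, 6, 7, 8, 17}
|((P ∩ (Q Δ R)) \ R) ∪ Q| = 7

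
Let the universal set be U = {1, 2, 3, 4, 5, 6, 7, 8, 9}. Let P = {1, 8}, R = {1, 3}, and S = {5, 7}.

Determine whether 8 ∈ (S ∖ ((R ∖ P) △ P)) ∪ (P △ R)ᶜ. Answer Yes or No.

8 ∉ R and 8 ∈ P, so 8 ∉ R ∖ P
8 ∉ (R ∖ P) and 8 ∈ P, so 8 ∈ (R ∖ P) △ P
8 ∉ S and 8 ∈ ((R ∖ P) △ P), so 8 ∉ S ∖ ((R ∖ P) △ P)
8 ∈ P and 8 ∉ R, so 8 ∈ P △ R
8 ∉ (P △ R)ᶜ since 8 ∈ (P △ R)
8 ∉ (S ∖ ((R ∖ P) △ P)) and 8 ∉ (P △ R)ᶜ, so 8 ∉ (S ∖ ((R ∖ P) △ P)) ∪ (P △ R)ᶜ

No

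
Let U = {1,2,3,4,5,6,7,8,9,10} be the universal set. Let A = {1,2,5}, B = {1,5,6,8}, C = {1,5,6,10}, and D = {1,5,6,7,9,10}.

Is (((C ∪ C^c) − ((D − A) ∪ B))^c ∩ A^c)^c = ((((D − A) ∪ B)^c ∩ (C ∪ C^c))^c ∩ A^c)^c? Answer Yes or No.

Yes

C^c = {2,3,4,7,8,9}
C ∪ C^c = {1,2,3,4,5,6,7,8,9,10}
D − A = {6,7,9,10}
(D − A) ∪ B = {1,5,6,7,8,9,10}
(C ∪ C^c) − ((D − A) ∪ B) = {2,3,4}
((C ∪ C^c) − ((D − A) ∪ B))^c = {1,5,6,7,8,9,10}
A^c = {3,4,6,7,8,9,10}
((C ∪ C^c) − ((D − A) ∪ B))^c ∩ A^c = {6,7,8,9,10}
(((C ∪ C^c) − ((D − A) ∪ B))^c ∩ A^c)^c = {1,2,3,4,5}
((D − A) ∪ B)^c = {2,3,4}
((D − A) ∪ B)^c ∩ (C ∪ C^c) = {2,3,4}
(((D − A) ∪ B)^c ∩ (C ∪ C^c))^c = {1,5,6,7,8,9,10}
(((D − A) ∪ B)^c ∩ (C ∪ C^c))^c ∩ A^c = {6,7,8,9,10}
((((D − A) ∪ B)^c ∩ (C ∪ C^c))^c ∩ A^c)^c = {1,2,3,4,5}
Both equal {1,2,3,4,5}, so (((C ∪ C^c) − ((D − A) ∪ B))^c ∩ A^c)^c = ((((D − A) ∪ B)^c ∩ (C ∪ C^c))^c ∩ A^c)^c.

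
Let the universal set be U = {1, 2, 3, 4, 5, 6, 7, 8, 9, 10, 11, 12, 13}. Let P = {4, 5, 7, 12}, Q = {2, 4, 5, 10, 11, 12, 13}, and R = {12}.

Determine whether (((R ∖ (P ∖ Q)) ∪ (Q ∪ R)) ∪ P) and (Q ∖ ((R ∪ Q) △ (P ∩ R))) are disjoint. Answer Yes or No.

No

P ∖ Q = {7}
R ∖ (P ∖ Q) = {12}
Q ∪ R = {2, 4, 5, 10, 11, 12, 13}
(R ∖ (P ∖ Q)) ∪ (Q ∪ R) = {2, 4, 5, 10, 11, 12, 13}
((R ∖ (P ∖ Q)) ∪ (Q ∪ R)) ∪ P = {2, 4, 5, 7, 10, 11, 12, 13}
R ∪ Q = {2, 4, 5, 10, 11, 12, 13}
P ∩ R = {12}
(R ∪ Q) △ (P ∩ R) = {2, 4, 5, 10, 11, 13}
Q ∖ ((R ∪ Q) △ (P ∩ R)) = {12}
12 lies in both, so they are not disjoint.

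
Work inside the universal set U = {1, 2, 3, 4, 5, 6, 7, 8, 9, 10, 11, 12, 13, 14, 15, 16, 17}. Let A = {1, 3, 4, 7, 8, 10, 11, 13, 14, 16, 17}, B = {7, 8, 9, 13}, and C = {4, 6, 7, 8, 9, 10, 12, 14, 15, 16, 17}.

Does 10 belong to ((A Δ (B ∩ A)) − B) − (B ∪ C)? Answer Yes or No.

No

10 ∉ B and 10 ∈ A, so 10 ∉ B ∩ A
10 ∈ A and 10 ∉ (B ∩ A), so 10 ∈ A Δ (B ∩ A)
10 ∈ (A Δ (B ∩ A)) and 10 ∉ B, so 10 ∈ (A Δ (B ∩ A)) − B
10 ∉ B and 10 ∈ C, so 10 ∈ B ∪ C
10 ∈ ((A Δ (B ∩ A)) − B) and 10 ∈ (B ∪ C), so 10 ∉ ((A Δ (B ∩ A)) − B) − (B ∪ C)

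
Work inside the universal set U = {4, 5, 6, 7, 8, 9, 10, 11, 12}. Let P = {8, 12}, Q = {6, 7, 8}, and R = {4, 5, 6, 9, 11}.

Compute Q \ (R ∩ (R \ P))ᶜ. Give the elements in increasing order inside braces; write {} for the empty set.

{6}

R \ P = {4, 5, 6, 9, 11}
R ∩ (R \ P) = {4, 5, 6, 9, 11}
(R ∩ (R \ P))ᶜ = {7, 8, 10, 12}
Q \ (R ∩ (R \ P))ᶜ = {6}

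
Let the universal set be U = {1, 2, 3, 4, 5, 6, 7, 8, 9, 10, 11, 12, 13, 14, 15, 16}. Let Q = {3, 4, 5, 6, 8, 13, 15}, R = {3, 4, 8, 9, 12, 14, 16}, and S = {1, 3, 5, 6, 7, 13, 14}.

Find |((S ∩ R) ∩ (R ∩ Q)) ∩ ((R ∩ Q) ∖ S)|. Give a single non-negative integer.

0

S ∩ R = {3, 14}
R ∩ Q = {3, 4, 8}
(S ∩ R) ∩ (R ∩ Q) = {3}
(R ∩ Q) ∖ S = {4, 8}
((S ∩ R) ∩ (R ∩ Q)) ∩ ((R ∩ Q) ∖ S) = {}
|((S ∩ R) ∩ (R ∩ Q)) ∩ ((R ∩ Q) ∖ S)| = 0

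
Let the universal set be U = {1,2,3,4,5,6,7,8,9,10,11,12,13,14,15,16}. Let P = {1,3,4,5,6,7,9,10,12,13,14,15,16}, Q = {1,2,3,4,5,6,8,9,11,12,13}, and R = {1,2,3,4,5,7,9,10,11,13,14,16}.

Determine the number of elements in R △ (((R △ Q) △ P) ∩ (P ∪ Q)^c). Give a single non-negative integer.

12

R △ Q = {6,7,8,10,12,14,16}
(R △ Q) △ P = {1,3,4,5,8,9,13,15}
P ∪ Q = {1,2,3,4,5,6,7,8,9,10,11,12,13,14,15,16}
(P ∪ Q)^c = {}
((R △ Q) △ P) ∩ (P ∪ Q)^c = {}
R △ (((R △ Q) △ P) ∩ (P ∪ Q)^c) = {1,2,3,4,5,7,9,10,11,13,14,16}
|R △ (((R △ Q) △ P) ∩ (P ∪ Q)^c)| = 12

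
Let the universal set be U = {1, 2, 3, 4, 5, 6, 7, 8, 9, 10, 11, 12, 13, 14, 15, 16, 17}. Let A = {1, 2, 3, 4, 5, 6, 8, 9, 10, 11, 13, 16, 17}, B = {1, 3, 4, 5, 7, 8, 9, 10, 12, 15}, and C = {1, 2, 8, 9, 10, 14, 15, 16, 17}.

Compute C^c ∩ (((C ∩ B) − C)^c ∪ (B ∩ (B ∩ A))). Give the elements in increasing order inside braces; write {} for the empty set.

C^c = {3, 4, 5, 6, 7, 11, 12, 13}
C ∩ B = {1, 8, 9, 10, 15}
(C ∩ B) − C = {}
((C ∩ B) − C)^c = {1, 2, 3, 4, 5, 6, 7, 8, 9, 10, 11, 12, 13, 14, 15, 16, 17}
B ∩ A = {1, 3, 4, 5, 8, 9, 10}
B ∩ (B ∩ A) = {1, 3, 4, 5, 8, 9, 10}
((C ∩ B) − C)^c ∪ (B ∩ (B ∩ A)) = {1, 2, 3, 4, 5, 6, 7, 8, 9, 10, 11, 12, 13, 14, 15, 16, 17}
C^c ∩ (((C ∩ B) − C)^c ∪ (B ∩ (B ∩ A))) = {3, 4, 5, 6, 7, 11, 12, 13}

{3, 4, 5, 6, 7, 11, 12, 13}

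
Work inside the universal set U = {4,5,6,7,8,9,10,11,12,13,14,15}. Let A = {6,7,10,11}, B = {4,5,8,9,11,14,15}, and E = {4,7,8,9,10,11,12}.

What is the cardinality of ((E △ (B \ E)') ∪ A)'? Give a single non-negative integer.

B \ E = {5,14,15}
(B \ E)' = {4,6,7,8,9,10,11,12,13}
E △ (B \ E)' = {6,13}
(E △ (B \ E)') ∪ A = {6,7,10,11,13}
((E △ (B \ E)') ∪ A)' = {4,5,8,9,12,14,15}
|((E △ (B \ E)') ∪ A)'| = 7

7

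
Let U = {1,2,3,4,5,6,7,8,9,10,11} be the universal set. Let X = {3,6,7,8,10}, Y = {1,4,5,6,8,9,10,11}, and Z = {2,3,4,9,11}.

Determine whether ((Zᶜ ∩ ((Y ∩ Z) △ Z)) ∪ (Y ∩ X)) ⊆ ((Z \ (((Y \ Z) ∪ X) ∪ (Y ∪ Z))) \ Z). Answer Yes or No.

Zᶜ = {1,5,6,7,8,10}
Y ∩ Z = {4,9,11}
(Y ∩ Z) △ Z = {2,3}
Zᶜ ∩ ((Y ∩ Z) △ Z) = {}
Y ∩ X = {6,8,10}
(Zᶜ ∩ ((Y ∩ Z) △ Z)) ∪ (Y ∩ X) = {6,8,10}
Y \ Z = {1,5,6,8,10}
(Y \ Z) ∪ X = {1,3,5,6,7,8,10}
Y ∪ Z = {1,2,3,4,5,6,8,9,10,11}
((Y \ Z) ∪ X) ∪ (Y ∪ Z) = {1,2,3,4,5,6,7,8,9,10,11}
Z \ (((Y \ Z) ∪ X) ∪ (Y ∪ Z)) = {}
(Z \ (((Y \ Z) ∪ X) ∪ (Y ∪ Z))) \ Z = {}
6 ∈ (Zᶜ ∩ ((Y ∩ Z) △ Z)) ∪ (Y ∩ X) but 6 ∉ (Z \ (((Y \ Z) ∪ X) ∪ (Y ∪ Z))) \ Z, so the inclusion fails.

No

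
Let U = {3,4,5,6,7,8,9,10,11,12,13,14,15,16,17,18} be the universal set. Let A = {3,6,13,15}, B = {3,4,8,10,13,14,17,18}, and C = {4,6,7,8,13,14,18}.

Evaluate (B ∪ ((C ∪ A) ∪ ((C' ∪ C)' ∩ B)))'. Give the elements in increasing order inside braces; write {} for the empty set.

C ∪ A = {3,4,6,7,8,13,14,15,18}
C' = {3,5,9,10,11,12,15,16,17}
C' ∪ C = {3,4,5,6,7,8,9,10,11,12,13,14,15,16,17,18}
(C' ∪ C)' = {}
(C' ∪ C)' ∩ B = {}
(C ∪ A) ∪ ((C' ∪ C)' ∩ B) = {3,4,6,7,8,13,14,15,18}
B ∪ ((C ∪ A) ∪ ((C' ∪ C)' ∩ B)) = {3,4,6,7,8,10,13,14,15,17,18}
(B ∪ ((C ∪ A) ∪ ((C' ∪ C)' ∩ B)))' = {5,9,11,12,16}

{5,9,11,12,16}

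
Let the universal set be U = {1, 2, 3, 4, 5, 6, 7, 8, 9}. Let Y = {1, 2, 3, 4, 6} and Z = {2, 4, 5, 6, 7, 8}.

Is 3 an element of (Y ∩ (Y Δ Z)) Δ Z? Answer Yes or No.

3 ∈ Y and 3 ∉ Z, so 3 ∈ Y Δ Z
3 ∈ Y and 3 ∈ (Y Δ Z), so 3 ∈ Y ∩ (Y Δ Z)
3 ∈ (Y ∩ (Y Δ Z)) and 3 ∉ Z, so 3 ∈ (Y ∩ (Y Δ Z)) Δ Z

Yes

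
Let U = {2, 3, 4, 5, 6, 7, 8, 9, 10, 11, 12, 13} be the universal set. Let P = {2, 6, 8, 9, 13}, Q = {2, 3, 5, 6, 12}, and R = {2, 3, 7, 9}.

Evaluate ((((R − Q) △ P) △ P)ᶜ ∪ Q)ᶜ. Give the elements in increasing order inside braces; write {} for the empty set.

{7, 9}

R − Q = {7, 9}
(R − Q) △ P = {2, 6, 7, 8, 13}
((R − Q) △ P) △ P = {7, 9}
(((R − Q) △ P) △ P)ᶜ = {2, 3, 4, 5, 6, 8, 10, 11, 12, 13}
(((R − Q) △ P) △ P)ᶜ ∪ Q = {2, 3, 4, 5, 6, 8, 10, 11, 12, 13}
((((R − Q) △ P) △ P)ᶜ ∪ Q)ᶜ = {7, 9}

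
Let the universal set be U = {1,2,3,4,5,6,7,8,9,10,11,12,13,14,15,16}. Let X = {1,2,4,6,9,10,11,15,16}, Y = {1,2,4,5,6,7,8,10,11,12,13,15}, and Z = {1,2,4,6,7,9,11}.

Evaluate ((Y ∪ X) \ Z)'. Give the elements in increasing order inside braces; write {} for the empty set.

Y ∪ X = {1,2,4,5,6,7,8,9,10,11,12,13,15,16}
(Y ∪ X) \ Z = {5,8,10,12,13,15,16}
((Y ∪ X) \ Z)' = {1,2,3,4,6,7,9,11,14}

{1,2,3,4,6,7,9,11,14}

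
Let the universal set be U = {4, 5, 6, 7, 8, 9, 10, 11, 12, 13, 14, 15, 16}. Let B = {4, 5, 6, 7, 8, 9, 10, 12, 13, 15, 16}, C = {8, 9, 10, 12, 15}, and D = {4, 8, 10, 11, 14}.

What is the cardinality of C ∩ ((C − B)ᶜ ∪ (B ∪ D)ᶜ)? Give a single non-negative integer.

C − B = {}
(C − B)ᶜ = {4, 5, 6, 7, 8, 9, 10, 11, 12, 13, 14, 15, 16}
B ∪ D = {4, 5, 6, 7, 8, 9, 10, 11, 12, 13, 14, 15, 16}
(B ∪ D)ᶜ = {}
(C − B)ᶜ ∪ (B ∪ D)ᶜ = {4, 5, 6, 7, 8, 9, 10, 11, 12, 13, 14, 15, 16}
C ∩ ((C − B)ᶜ ∪ (B ∪ D)ᶜ) = {8, 9, 10, 12, 15}
|C ∩ ((C − B)ᶜ ∪ (B ∪ D)ᶜ)| = 5

5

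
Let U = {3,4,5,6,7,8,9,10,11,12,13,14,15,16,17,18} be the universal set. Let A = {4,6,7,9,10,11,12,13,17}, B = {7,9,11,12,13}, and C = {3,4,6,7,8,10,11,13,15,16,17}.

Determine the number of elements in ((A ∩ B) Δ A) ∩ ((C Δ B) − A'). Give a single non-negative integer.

A ∩ B = {7,9,11,12,13}
(A ∩ B) Δ A = {4,6,10,17}
C Δ B = {3,4,6,8,9,10,12,15,16,17}
A' = {3,5,8,14,15,16,18}
(C Δ B) − A' = {4,6,9,10,12,17}
((A ∩ B) Δ A) ∩ ((C Δ B) − A') = {4,6,10,17}
|((A ∩ B) Δ A) ∩ ((C Δ B) − A')| = 4

4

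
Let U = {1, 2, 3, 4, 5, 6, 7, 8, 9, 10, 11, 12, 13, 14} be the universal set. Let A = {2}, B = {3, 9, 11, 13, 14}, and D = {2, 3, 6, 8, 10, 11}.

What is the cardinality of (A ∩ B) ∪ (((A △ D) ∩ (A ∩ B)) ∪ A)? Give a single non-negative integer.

A ∩ B = {}
A △ D = {3, 6, 8, 10, 11}
(A △ D) ∩ (A ∩ B) = {}
((A △ D) ∩ (A ∩ B)) ∪ A = {2}
(A ∩ B) ∪ (((A △ D) ∩ (A ∩ B)) ∪ A) = {2}
|(A ∩ B) ∪ (((A △ D) ∩ (A ∩ B)) ∪ A)| = 1

1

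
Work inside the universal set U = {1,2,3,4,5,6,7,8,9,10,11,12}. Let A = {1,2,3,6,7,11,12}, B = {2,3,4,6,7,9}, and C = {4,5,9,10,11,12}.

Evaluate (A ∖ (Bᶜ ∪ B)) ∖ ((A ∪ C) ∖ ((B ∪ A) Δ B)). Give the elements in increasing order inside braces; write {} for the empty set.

Bᶜ = {1,5,8,10,11,12}
Bᶜ ∪ B = {1,2,3,4,5,6,7,8,9,10,11,12}
A ∖ (Bᶜ ∪ B) = {}
A ∪ C = {1,2,3,4,5,6,7,9,10,11,12}
B ∪ A = {1,2,3,4,6,7,9,11,12}
(B ∪ A) Δ B = {1,11,12}
(A ∪ C) ∖ ((B ∪ A) Δ B) = {2,3,4,5,6,7,9,10}
(A ∖ (Bᶜ ∪ B)) ∖ ((A ∪ C) ∖ ((B ∪ A) Δ B)) = {}

{}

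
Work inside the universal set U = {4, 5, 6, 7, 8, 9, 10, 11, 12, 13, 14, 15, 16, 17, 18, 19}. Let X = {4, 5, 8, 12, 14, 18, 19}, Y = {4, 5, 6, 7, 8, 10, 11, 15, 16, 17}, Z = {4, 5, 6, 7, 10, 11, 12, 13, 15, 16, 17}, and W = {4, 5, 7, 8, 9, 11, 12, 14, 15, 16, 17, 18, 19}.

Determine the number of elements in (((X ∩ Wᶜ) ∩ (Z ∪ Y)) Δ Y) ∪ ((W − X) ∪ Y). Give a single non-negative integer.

11

Wᶜ = {6, 10, 13}
X ∩ Wᶜ = {}
Z ∪ Y = {4, 5, 6, 7, 8, 10, 11, 12, 13, 15, 16, 17}
(X ∩ Wᶜ) ∩ (Z ∪ Y) = {}
((X ∩ Wᶜ) ∩ (Z ∪ Y)) Δ Y = {4, 5, 6, 7, 8, 10, 11, 15, 16, 17}
W − X = {7, 9, 11, 15, 16, 17}
(W − X) ∪ Y = {4, 5, 6, 7, 8, 9, 10, 11, 15, 16, 17}
(((X ∩ Wᶜ) ∩ (Z ∪ Y)) Δ Y) ∪ ((W − X) ∪ Y) = {4, 5, 6, 7, 8, 9, 10, 11, 15, 16, 17}
|(((X ∩ Wᶜ) ∩ (Z ∪ Y)) Δ Y) ∪ ((W − X) ∪ Y)| = 11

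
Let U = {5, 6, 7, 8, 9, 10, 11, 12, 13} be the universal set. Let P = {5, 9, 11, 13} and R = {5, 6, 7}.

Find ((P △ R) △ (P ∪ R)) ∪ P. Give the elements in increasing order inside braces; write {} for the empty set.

P △ R = {6, 7, 9, 11, 13}
P ∪ R = {5, 6, 7, 9, 11, 13}
(P △ R) △ (P ∪ R) = {5}
((P △ R) △ (P ∪ R)) ∪ P = {5, 9, 11, 13}

{5, 9, 11, 13}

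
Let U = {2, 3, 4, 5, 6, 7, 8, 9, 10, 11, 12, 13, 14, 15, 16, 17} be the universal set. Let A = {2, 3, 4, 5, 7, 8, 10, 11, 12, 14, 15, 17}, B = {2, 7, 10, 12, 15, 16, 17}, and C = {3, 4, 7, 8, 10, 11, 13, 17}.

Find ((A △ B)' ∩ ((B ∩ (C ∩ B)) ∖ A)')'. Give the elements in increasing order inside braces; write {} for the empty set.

A △ B = {3, 4, 5, 8, 11, 14, 16}
(A △ B)' = {2, 6, 7, 9, 10, 12, 13, 15, 17}
C ∩ B = {7, 10, 17}
B ∩ (C ∩ B) = {7, 10, 17}
(B ∩ (C ∩ B)) ∖ A = {}
((B ∩ (C ∩ B)) ∖ A)' = {2, 3, 4, 5, 6, 7, 8, 9, 10, 11, 12, 13, 14, 15, 16, 17}
(A △ B)' ∩ ((B ∩ (C ∩ B)) ∖ A)' = {2, 6, 7, 9, 10, 12, 13, 15, 17}
((A △ B)' ∩ ((B ∩ (C ∩ B)) ∖ A)')' = {3, 4, 5, 8, 11, 14, 16}

{3, 4, 5, 8, 11, 14, 16}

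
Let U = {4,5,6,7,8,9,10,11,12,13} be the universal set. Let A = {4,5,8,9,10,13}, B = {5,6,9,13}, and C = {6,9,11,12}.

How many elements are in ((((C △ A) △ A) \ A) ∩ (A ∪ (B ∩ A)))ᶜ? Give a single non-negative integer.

10

C △ A = {4,5,6,8,10,11,12,13}
(C △ A) △ A = {6,9,11,12}
((C △ A) △ A) \ A = {6,11,12}
B ∩ A = {5,9,13}
A ∪ (B ∩ A) = {4,5,8,9,10,13}
(((C △ A) △ A) \ A) ∩ (A ∪ (B ∩ A)) = {}
((((C △ A) △ A) \ A) ∩ (A ∪ (B ∩ A)))ᶜ = {4,5,6,7,8,9,10,11,12,13}
|((((C △ A) △ A) \ A) ∩ (A ∪ (B ∩ A)))ᶜ| = 10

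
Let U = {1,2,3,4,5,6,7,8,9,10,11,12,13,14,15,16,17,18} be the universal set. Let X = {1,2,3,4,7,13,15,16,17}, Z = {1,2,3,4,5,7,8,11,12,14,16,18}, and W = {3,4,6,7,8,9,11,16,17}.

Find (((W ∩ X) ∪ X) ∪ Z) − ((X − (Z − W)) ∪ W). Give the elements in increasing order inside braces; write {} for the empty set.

W ∩ X = {3,4,7,16,17}
(W ∩ X) ∪ X = {1,2,3,4,7,13,15,16,17}
((W ∩ X) ∪ X) ∪ Z = {1,2,3,4,5,7,8,11,12,13,14,15,16,17,18}
Z − W = {1,2,5,12,14,18}
X − (Z − W) = {3,4,7,13,15,16,17}
(X − (Z − W)) ∪ W = {3,4,6,7,8,9,11,13,15,16,17}
(((W ∩ X) ∪ X) ∪ Z) − ((X − (Z − W)) ∪ W) = {1,2,5,12,14,18}

{1,2,5,12,14,18}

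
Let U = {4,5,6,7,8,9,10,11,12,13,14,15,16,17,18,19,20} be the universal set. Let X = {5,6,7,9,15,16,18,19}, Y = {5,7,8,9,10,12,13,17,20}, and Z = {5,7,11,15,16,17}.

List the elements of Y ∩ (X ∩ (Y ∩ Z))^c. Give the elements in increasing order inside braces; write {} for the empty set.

{8,9,10,12,13,17,20}

Y ∩ Z = {5,7,17}
X ∩ (Y ∩ Z) = {5,7}
(X ∩ (Y ∩ Z))^c = {4,6,8,9,10,11,12,13,14,15,16,17,18,19,20}
Y ∩ (X ∩ (Y ∩ Z))^c = {8,9,10,12,13,17,20}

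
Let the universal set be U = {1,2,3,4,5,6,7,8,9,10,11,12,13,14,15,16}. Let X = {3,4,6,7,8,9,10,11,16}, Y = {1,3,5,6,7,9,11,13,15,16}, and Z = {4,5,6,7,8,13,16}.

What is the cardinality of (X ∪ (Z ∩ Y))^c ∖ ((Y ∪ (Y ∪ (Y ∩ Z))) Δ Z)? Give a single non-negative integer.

3

Z ∩ Y = {5,6,7,13,16}
X ∪ (Z ∩ Y) = {3,4,5,6,7,8,9,10,11,13,16}
(X ∪ (Z ∩ Y))^c = {1,2,12,14,15}
Y ∩ Z = {5,6,7,13,16}
Y ∪ (Y ∩ Z) = {1,3,5,6,7,9,11,13,15,16}
Y ∪ (Y ∪ (Y ∩ Z)) = {1,3,5,6,7,9,11,13,15,16}
(Y ∪ (Y ∪ (Y ∩ Z))) Δ Z = {1,3,4,8,9,11,15}
(X ∪ (Z ∩ Y))^c ∖ ((Y ∪ (Y ∪ (Y ∩ Z))) Δ Z) = {2,12,14}
|(X ∪ (Z ∩ Y))^c ∖ ((Y ∪ (Y ∪ (Y ∩ Z))) Δ Z)| = 3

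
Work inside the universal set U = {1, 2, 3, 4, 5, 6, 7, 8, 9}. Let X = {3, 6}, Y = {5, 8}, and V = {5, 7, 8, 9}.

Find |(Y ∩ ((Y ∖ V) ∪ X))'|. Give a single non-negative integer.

9

Y ∖ V = {}
(Y ∖ V) ∪ X = {3, 6}
Y ∩ ((Y ∖ V) ∪ X) = {}
(Y ∩ ((Y ∖ V) ∪ X))' = {1, 2, 3, 4, 5, 6, 7, 8, 9}
|(Y ∩ ((Y ∖ V) ∪ X))'| = 9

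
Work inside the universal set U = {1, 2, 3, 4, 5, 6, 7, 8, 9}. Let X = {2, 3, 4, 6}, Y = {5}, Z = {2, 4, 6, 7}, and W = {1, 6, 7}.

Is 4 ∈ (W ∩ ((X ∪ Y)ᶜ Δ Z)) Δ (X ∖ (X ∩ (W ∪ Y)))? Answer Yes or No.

4 ∈ X and 4 ∉ Y, so 4 ∈ X ∪ Y
4 ∉ (X ∪ Y)ᶜ since 4 ∈ (X ∪ Y)
4 ∉ (X ∪ Y)ᶜ and 4 ∈ Z, so 4 ∈ (X ∪ Y)ᶜ Δ Z
4 ∉ W and 4 ∈ ((X ∪ Y)ᶜ Δ Z), so 4 ∉ W ∩ ((X ∪ Y)ᶜ Δ Z)
4 ∉ W and 4 ∉ Y, so 4 ∉ W ∪ Y
4 ∈ X and 4 ∉ (W ∪ Y), so 4 ∉ X ∩ (W ∪ Y)
4 ∈ X and 4 ∉ (X ∩ (W ∪ Y)), so 4 ∈ X ∖ (X ∩ (W ∪ Y))
4 ∉ (W ∩ ((X ∪ Y)ᶜ Δ Z)) and 4 ∈ (X ∖ (X ∩ (W ∪ Y))), so 4 ∈ (W ∩ ((X ∪ Y)ᶜ Δ Z)) Δ (X ∖ (X ∩ (W ∪ Y)))

Yes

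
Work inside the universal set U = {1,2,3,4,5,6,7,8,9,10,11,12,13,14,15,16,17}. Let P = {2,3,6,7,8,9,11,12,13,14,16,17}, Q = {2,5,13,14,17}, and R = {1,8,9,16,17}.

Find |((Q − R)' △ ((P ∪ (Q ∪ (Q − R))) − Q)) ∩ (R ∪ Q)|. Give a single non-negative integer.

Q − R = {2,5,13,14}
(Q − R)' = {1,3,4,6,7,8,9,10,11,12,15,16,17}
Q ∪ (Q − R) = {2,5,13,14,17}
P ∪ (Q ∪ (Q − R)) = {2,3,5,6,7,8,9,11,12,13,14,16,17}
(P ∪ (Q ∪ (Q − R))) − Q = {3,6,7,8,9,11,12,16}
(Q − R)' △ ((P ∪ (Q ∪ (Q − R))) − Q) = {1,4,10,15,17}
R ∪ Q = {1,2,5,8,9,13,14,16,17}
((Q − R)' △ ((P ∪ (Q ∪ (Q − R))) − Q)) ∩ (R ∪ Q) = {1,17}
|((Q − R)' △ ((P ∪ (Q ∪ (Q − R))) − Q)) ∩ (R ∪ Q)| = 2

2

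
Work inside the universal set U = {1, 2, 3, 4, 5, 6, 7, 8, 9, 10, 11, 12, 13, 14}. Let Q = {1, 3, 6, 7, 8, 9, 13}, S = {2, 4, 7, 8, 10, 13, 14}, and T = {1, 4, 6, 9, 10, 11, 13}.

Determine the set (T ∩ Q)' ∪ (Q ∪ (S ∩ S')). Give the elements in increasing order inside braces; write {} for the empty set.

{1, 2, 3, 4, 5, 6, 7, 8, 9, 10, 11, 12, 13, 14}

T ∩ Q = {1, 6, 9, 13}
(T ∩ Q)' = {2, 3, 4, 5, 7, 8, 10, 11, 12, 14}
S' = {1, 3, 5, 6, 9, 11, 12}
S ∩ S' = {}
Q ∪ (S ∩ S') = {1, 3, 6, 7, 8, 9, 13}
(T ∩ Q)' ∪ (Q ∪ (S ∩ S')) = {1, 2, 3, 4, 5, 6, 7, 8, 9, 10, 11, 12, 13, 14}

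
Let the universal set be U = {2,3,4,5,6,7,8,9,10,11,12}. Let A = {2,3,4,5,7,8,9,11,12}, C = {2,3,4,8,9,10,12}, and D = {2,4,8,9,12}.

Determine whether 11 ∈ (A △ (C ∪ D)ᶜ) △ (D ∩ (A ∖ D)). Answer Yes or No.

11 ∉ C and 11 ∉ D, so 11 ∉ C ∪ D
11 ∈ (C ∪ D)ᶜ since 11 ∉ (C ∪ D)
11 ∈ A and 11 ∈ (C ∪ D)ᶜ, so 11 ∉ A △ (C ∪ D)ᶜ
11 ∈ A and 11 ∉ D, so 11 ∈ A ∖ D
11 ∉ D and 11 ∈ (A ∖ D), so 11 ∉ D ∩ (A ∖ D)
11 ∉ (A △ (C ∪ D)ᶜ) and 11 ∉ (D ∩ (A ∖ D)), so 11 ∉ (A △ (C ∪ D)ᶜ) △ (D ∩ (A ∖ D))

No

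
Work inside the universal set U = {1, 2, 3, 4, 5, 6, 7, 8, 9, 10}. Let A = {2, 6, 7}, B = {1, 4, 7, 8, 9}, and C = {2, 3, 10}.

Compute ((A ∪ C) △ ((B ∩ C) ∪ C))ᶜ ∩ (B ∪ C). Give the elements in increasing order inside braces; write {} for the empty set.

A ∪ C = {2, 3, 6, 7, 10}
B ∩ C = {}
(B ∩ C) ∪ C = {2, 3, 10}
(A ∪ C) △ ((B ∩ C) ∪ C) = {6, 7}
((A ∪ C) △ ((B ∩ C) ∪ C))ᶜ = {1, 2, 3, 4, 5, 8, 9, 10}
B ∪ C = {1, 2, 3, 4, 7, 8, 9, 10}
((A ∪ C) △ ((B ∩ C) ∪ C))ᶜ ∩ (B ∪ C) = {1, 2, 3, 4, 8, 9, 10}

{1, 2, 3, 4, 8, 9, 10}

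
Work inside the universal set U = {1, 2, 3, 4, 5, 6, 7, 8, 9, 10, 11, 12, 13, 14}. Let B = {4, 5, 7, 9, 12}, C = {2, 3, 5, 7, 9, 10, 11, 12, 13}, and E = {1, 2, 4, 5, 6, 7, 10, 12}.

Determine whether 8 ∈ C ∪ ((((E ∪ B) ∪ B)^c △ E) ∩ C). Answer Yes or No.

8 ∉ E and 8 ∉ B, so 8 ∉ E ∪ B
8 ∉ (E ∪ B) and 8 ∉ B, so 8 ∉ (E ∪ B) ∪ B
8 ∈ ((E ∪ B) ∪ B)^c since 8 ∉ ((E ∪ B) ∪ B)
8 ∈ ((E ∪ B) ∪ B)^c and 8 ∉ E, so 8 ∈ ((E ∪ B) ∪ B)^c △ E
8 ∈ (((E ∪ B) ∪ B)^c △ E) and 8 ∉ C, so 8 ∉ (((E ∪ B) ∪ B)^c △ E) ∩ C
8 ∉ C and 8 ∉ ((((E ∪ B) ∪ B)^c △ E) ∩ C), so 8 ∉ C ∪ ((((E ∪ B) ∪ B)^c △ E) ∩ C)

No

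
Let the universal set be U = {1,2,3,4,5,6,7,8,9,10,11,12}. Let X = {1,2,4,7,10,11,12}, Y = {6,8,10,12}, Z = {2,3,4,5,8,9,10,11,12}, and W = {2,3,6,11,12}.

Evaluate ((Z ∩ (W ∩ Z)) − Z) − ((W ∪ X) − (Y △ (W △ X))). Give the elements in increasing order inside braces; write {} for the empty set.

W ∩ Z = {2,3,11,12}
Z ∩ (W ∩ Z) = {2,3,11,12}
(Z ∩ (W ∩ Z)) − Z = {}
W ∪ X = {1,2,3,4,6,7,10,11,12}
W △ X = {1,3,4,6,7,10}
Y △ (W △ X) = {1,3,4,7,8,12}
(W ∪ X) − (Y △ (W △ X)) = {2,6,10,11}
((Z ∩ (W ∩ Z)) − Z) − ((W ∪ X) − (Y △ (W △ X))) = {}

{}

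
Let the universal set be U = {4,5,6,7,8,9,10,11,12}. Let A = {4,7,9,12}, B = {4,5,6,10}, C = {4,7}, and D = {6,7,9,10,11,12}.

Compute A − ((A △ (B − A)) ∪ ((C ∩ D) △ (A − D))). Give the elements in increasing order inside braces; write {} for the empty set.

{}

B − A = {5,6,10}
A △ (B − A) = {4,5,6,7,9,10,12}
C ∩ D = {7}
A − D = {4}
(C ∩ D) △ (A − D) = {4,7}
(A △ (B − A)) ∪ ((C ∩ D) △ (A − D)) = {4,5,6,7,9,10,12}
A − ((A △ (B − A)) ∪ ((C ∩ D) △ (A − D))) = {}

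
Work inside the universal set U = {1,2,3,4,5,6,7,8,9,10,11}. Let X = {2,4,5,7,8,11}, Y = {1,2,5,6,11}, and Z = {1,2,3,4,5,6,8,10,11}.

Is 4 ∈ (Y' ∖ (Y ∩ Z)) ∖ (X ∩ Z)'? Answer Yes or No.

Yes

4 ∉ Y, so 4 ∈ Y'
4 ∉ Y and 4 ∈ Z, so 4 ∉ Y ∩ Z
4 ∈ Y' and 4 ∉ (Y ∩ Z), so 4 ∈ Y' ∖ (Y ∩ Z)
4 ∈ X and 4 ∈ Z, so 4 ∈ X ∩ Z
4 ∉ (X ∩ Z)' since 4 ∈ (X ∩ Z)
4 ∈ (Y' ∖ (Y ∩ Z)) and 4 ∉ (X ∩ Z)', so 4 ∈ (Y' ∖ (Y ∩ Z)) ∖ (X ∩ Z)'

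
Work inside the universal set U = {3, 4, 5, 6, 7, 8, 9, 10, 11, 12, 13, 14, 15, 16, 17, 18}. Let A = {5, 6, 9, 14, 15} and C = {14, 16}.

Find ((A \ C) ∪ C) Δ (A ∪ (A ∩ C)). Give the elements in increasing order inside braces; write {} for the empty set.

A \ C = {5, 6, 9, 15}
(A \ C) ∪ C = {5, 6, 9, 14, 15, 16}
A ∩ C = {14}
A ∪ (A ∩ C) = {5, 6, 9, 14, 15}
((A \ C) ∪ C) Δ (A ∪ (A ∩ C)) = {16}

{16}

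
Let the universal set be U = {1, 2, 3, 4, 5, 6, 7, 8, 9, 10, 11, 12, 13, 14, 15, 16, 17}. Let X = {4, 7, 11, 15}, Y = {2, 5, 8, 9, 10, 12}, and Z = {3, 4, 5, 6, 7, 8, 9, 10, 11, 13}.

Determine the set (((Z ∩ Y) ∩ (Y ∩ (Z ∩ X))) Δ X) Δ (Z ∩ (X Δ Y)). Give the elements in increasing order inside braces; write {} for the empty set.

{5, 8, 9, 10, 15}

Z ∩ Y = {5, 8, 9, 10}
Z ∩ X = {4, 7, 11}
Y ∩ (Z ∩ X) = {}
(Z ∩ Y) ∩ (Y ∩ (Z ∩ X)) = {}
((Z ∩ Y) ∩ (Y ∩ (Z ∩ X))) Δ X = {4, 7, 11, 15}
X Δ Y = {2, 4, 5, 7, 8, 9, 10, 11, 12, 15}
Z ∩ (X Δ Y) = {4, 5, 7, 8, 9, 10, 11}
(((Z ∩ Y) ∩ (Y ∩ (Z ∩ X))) Δ X) Δ (Z ∩ (X Δ Y)) = {5, 8, 9, 10, 15}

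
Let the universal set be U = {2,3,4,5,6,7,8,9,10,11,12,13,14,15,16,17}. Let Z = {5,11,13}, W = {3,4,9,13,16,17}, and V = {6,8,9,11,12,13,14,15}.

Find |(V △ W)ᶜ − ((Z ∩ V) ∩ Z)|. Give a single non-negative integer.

V △ W = {3,4,6,8,11,12,14,15,16,17}
(V △ W)ᶜ = {2,5,7,9,10,13}
Z ∩ V = {11,13}
(Z ∩ V) ∩ Z = {11,13}
(V △ W)ᶜ − ((Z ∩ V) ∩ Z) = {2,5,7,9,10}
|(V △ W)ᶜ − ((Z ∩ V) ∩ Z)| = 5

5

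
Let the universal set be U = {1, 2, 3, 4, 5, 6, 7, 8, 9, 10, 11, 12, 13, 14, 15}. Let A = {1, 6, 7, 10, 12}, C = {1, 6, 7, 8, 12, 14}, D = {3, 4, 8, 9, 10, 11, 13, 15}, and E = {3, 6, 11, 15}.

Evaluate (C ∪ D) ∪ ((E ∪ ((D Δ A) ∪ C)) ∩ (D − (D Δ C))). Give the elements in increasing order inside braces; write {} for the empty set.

{1, 3, 4, 6, 7, 8, 9, 10, 11, 12, 13, 14, 15}

C ∪ D = {1, 3, 4, 6, 7, 8, 9, 10, 11, 12, 13, 14, 15}
D Δ A = {1, 3, 4, 6, 7, 8, 9, 11, 12, 13, 15}
(D Δ A) ∪ C = {1, 3, 4, 6, 7, 8, 9, 11, 12, 13, 14, 15}
E ∪ ((D Δ A) ∪ C) = {1, 3, 4, 6, 7, 8, 9, 11, 12, 13, 14, 15}
D Δ C = {1, 3, 4, 6, 7, 9, 10, 11, 12, 13, 14, 15}
D − (D Δ C) = {8}
(E ∪ ((D Δ A) ∪ C)) ∩ (D − (D Δ C)) = {8}
(C ∪ D) ∪ ((E ∪ ((D Δ A) ∪ C)) ∩ (D − (D Δ C))) = {1, 3, 4, 6, 7, 8, 9, 10, 11, 12, 13, 14, 15}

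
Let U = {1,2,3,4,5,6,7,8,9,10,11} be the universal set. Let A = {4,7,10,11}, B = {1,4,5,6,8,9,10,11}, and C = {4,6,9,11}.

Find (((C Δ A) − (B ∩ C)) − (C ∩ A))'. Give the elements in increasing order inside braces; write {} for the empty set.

C Δ A = {6,7,9,10}
B ∩ C = {4,6,9,11}
(C Δ A) − (B ∩ C) = {7,10}
C ∩ A = {4,11}
((C Δ A) − (B ∩ C)) − (C ∩ A) = {7,10}
(((C Δ A) − (B ∩ C)) − (C ∩ A))' = {1,2,3,4,5,6,8,9,11}

{1,2,3,4,5,6,8,9,11}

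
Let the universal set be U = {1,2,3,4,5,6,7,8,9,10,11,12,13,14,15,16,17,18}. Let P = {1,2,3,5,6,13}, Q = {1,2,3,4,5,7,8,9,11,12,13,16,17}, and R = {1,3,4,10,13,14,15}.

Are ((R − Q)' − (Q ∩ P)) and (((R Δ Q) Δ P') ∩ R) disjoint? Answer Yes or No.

No

R − Q = {10,14,15}
(R − Q)' = {1,2,3,4,5,6,7,8,9,11,12,13,16,17,18}
Q ∩ P = {1,2,3,5,13}
(R − Q)' − (Q ∩ P) = {4,6,7,8,9,11,12,16,17,18}
R Δ Q = {2,5,7,8,9,10,11,12,14,15,16,17}
P' = {4,7,8,9,10,11,12,14,15,16,17,18}
(R Δ Q) Δ P' = {2,4,5,18}
((R Δ Q) Δ P') ∩ R = {4}
4 lies in both, so they are not disjoint.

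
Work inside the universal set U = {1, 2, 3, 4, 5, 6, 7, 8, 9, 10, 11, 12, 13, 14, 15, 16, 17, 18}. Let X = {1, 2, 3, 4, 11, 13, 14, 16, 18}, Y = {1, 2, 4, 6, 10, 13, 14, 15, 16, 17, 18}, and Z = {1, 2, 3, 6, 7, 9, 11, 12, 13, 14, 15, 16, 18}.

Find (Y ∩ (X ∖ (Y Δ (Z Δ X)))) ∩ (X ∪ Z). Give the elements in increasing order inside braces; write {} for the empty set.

{4}

Z Δ X = {4, 6, 7, 9, 12, 15}
Y Δ (Z Δ X) = {1, 2, 7, 9, 10, 12, 13, 14, 16, 17, 18}
X ∖ (Y Δ (Z Δ X)) = {3, 4, 11}
Y ∩ (X ∖ (Y Δ (Z Δ X))) = {4}
X ∪ Z = {1, 2, 3, 4, 6, 7, 9, 11, 12, 13, 14, 15, 16, 18}
(Y ∩ (X ∖ (Y Δ (Z Δ X)))) ∩ (X ∪ Z) = {4}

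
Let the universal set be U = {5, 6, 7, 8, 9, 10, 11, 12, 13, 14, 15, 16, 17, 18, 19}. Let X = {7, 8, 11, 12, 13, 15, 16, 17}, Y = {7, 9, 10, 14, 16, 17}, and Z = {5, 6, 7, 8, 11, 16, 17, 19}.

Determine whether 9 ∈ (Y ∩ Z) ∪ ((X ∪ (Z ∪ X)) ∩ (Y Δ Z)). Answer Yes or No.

No

9 ∈ Y and 9 ∉ Z, so 9 ∉ Y ∩ Z
9 ∉ Z and 9 ∉ X, so 9 ∉ Z ∪ X
9 ∉ X and 9 ∉ (Z ∪ X), so 9 ∉ X ∪ (Z ∪ X)
9 ∈ Y and 9 ∉ Z, so 9 ∈ Y Δ Z
9 ∉ (X ∪ (Z ∪ X)) and 9 ∈ (Y Δ Z), so 9 ∉ (X ∪ (Z ∪ X)) ∩ (Y Δ Z)
9 ∉ (Y ∩ Z) and 9 ∉ ((X ∪ (Z ∪ X)) ∩ (Y Δ Z)), so 9 ∉ (Y ∩ Z) ∪ ((X ∪ (Z ∪ X)) ∩ (Y Δ Z))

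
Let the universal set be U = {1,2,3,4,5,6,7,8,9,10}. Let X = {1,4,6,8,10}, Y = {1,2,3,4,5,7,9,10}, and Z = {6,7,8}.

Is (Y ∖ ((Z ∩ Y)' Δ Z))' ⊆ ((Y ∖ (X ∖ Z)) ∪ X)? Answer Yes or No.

Yes

Z ∩ Y = {7}
(Z ∩ Y)' = {1,2,3,4,5,6,8,9,10}
(Z ∩ Y)' Δ Z = {1,2,3,4,5,7,9,10}
Y ∖ ((Z ∩ Y)' Δ Z) = {}
(Y ∖ ((Z ∩ Y)' Δ Z))' = {1,2,3,4,5,6,7,8,9,10}
X ∖ Z = {1,4,10}
Y ∖ (X ∖ Z) = {2,3,5,7,9}
(Y ∖ (X ∖ Z)) ∪ X = {1,2,3,4,5,6,7,8,9,10}
Every element of {1,2,3,4,5,6,7,8,9,10} is in {1,2,3,4,5,6,7,8,9,10}, so (Y ∖ ((Z ∩ Y)' Δ Z))' ⊆ (Y ∖ (X ∖ Z)) ∪ X.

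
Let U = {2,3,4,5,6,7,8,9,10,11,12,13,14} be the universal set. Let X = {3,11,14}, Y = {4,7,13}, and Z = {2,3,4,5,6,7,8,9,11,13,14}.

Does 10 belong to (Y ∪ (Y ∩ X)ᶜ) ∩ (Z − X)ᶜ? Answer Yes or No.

Yes

10 ∉ Y and 10 ∉ X, so 10 ∉ Y ∩ X
10 ∈ (Y ∩ X)ᶜ since 10 ∉ (Y ∩ X)
10 ∉ Y and 10 ∈ (Y ∩ X)ᶜ, so 10 ∈ Y ∪ (Y ∩ X)ᶜ
10 ∉ Z and 10 ∉ X, so 10 ∉ Z − X
10 ∈ (Z − X)ᶜ since 10 ∉ (Z − X)
10 ∈ (Y ∪ (Y ∩ X)ᶜ) and 10 ∈ (Z − X)ᶜ, so 10 ∈ (Y ∪ (Y ∩ X)ᶜ) ∩ (Z − X)ᶜ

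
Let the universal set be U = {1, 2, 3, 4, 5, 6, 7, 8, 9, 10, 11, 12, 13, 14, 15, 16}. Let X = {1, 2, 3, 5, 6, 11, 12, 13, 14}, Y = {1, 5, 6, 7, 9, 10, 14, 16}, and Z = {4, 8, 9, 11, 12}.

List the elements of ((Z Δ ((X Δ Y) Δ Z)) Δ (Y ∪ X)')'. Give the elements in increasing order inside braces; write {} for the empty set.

X Δ Y = {2, 3, 7, 9, 10, 11, 12, 13, 16}
(X Δ Y) Δ Z = {2, 3, 4, 7, 8, 10, 13, 16}
Z Δ ((X Δ Y) Δ Z) = {2, 3, 7, 9, 10, 11, 12, 13, 16}
Y ∪ X = {1, 2, 3, 5, 6, 7, 9, 10, 11, 12, 13, 14, 16}
(Y ∪ X)' = {4, 8, 15}
(Z Δ ((X Δ Y) Δ Z)) Δ (Y ∪ X)' = {2, 3, 4, 7, 8, 9, 10, 11, 12, 13, 15, 16}
((Z Δ ((X Δ Y) Δ Z)) Δ (Y ∪ X)')' = {1, 5, 6, 14}

{1, 5, 6, 14}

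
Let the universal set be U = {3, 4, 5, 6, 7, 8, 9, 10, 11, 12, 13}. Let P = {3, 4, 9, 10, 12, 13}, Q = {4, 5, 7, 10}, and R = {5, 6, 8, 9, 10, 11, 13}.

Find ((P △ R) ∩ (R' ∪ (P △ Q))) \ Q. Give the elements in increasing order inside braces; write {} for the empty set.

{3, 12}

P △ R = {3, 4, 5, 6, 8, 11, 12}
R' = {3, 4, 7, 12}
P △ Q = {3, 5, 7, 9, 12, 13}
R' ∪ (P △ Q) = {3, 4, 5, 7, 9, 12, 13}
(P △ R) ∩ (R' ∪ (P △ Q)) = {3, 4, 5, 12}
((P △ R) ∩ (R' ∪ (P △ Q))) \ Q = {3, 12}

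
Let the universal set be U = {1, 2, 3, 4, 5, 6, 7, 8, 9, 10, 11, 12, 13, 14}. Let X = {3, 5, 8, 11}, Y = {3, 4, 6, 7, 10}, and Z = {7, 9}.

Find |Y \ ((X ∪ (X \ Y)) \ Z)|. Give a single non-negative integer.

X \ Y = {5, 8, 11}
X ∪ (X \ Y) = {3, 5, 8, 11}
(X ∪ (X \ Y)) \ Z = {3, 5, 8, 11}
Y \ ((X ∪ (X \ Y)) \ Z) = {4, 6, 7, 10}
|Y \ ((X ∪ (X \ Y)) \ Z)| = 4

4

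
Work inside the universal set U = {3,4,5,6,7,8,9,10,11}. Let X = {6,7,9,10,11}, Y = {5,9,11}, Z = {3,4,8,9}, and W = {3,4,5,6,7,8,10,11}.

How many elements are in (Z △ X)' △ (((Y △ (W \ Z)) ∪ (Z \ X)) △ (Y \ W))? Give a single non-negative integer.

Z △ X = {3,4,6,7,8,10,11}
(Z △ X)' = {5,9}
W \ Z = {5,6,7,10,11}
Y △ (W \ Z) = {6,7,9,10}
Z \ X = {3,4,8}
(Y △ (W \ Z)) ∪ (Z \ X) = {3,4,6,7,8,9,10}
Y \ W = {9}
((Y △ (W \ Z)) ∪ (Z \ X)) △ (Y \ W) = {3,4,6,7,8,10}
(Z △ X)' △ (((Y △ (W \ Z)) ∪ (Z \ X)) △ (Y \ W)) = {3,4,5,6,7,8,9,10}
|(Z △ X)' △ (((Y △ (W \ Z)) ∪ (Z \ X)) △ (Y \ W))| = 8

8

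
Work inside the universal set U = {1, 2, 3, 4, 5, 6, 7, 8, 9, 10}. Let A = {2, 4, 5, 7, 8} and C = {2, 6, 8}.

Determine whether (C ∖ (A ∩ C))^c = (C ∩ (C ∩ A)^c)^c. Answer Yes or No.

Yes

A ∩ C = {2, 8}
C ∖ (A ∩ C) = {6}
(C ∖ (A ∩ C))^c = {1, 2, 3, 4, 5, 7, 8, 9, 10}
C ∩ A = {2, 8}
(C ∩ A)^c = {1, 3, 4, 5, 6, 7, 9, 10}
C ∩ (C ∩ A)^c = {6}
(C ∩ (C ∩ A)^c)^c = {1, 2, 3, 4, 5, 7, 8, 9, 10}
Both equal {1, 2, 3, 4, 5, 7, 8, 9, 10}, so (C ∖ (A ∩ C))^c = (C ∩ (C ∩ A)^c)^c.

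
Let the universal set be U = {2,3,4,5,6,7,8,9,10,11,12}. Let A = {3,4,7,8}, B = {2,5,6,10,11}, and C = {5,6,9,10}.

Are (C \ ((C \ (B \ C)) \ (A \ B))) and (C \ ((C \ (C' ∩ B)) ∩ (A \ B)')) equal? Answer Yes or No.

B \ C = {2,11}
C \ (B \ C) = {5,6,9,10}
A \ B = {3,4,7,8}
(C \ (B \ C)) \ (A \ B) = {5,6,9,10}
C \ ((C \ (B \ C)) \ (A \ B)) = {}
C' = {2,3,4,7,8,11,12}
C' ∩ B = {2,11}
C \ (C' ∩ B) = {5,6,9,10}
(A \ B)' = {2,5,6,9,10,11,12}
(C \ (C' ∩ B)) ∩ (A \ B)' = {5,6,9,10}
C \ ((C \ (C' ∩ B)) ∩ (A \ B)') = {}
Both equal {}, so C \ ((C \ (B \ C)) \ (A \ B)) = C \ ((C \ (C' ∩ B)) ∩ (A \ B)').

Yes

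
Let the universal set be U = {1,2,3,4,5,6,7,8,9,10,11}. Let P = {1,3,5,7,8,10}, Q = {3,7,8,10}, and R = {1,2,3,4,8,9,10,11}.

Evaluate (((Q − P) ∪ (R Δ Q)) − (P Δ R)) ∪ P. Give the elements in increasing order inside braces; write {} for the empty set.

Q − P = {}
R Δ Q = {1,2,4,7,9,11}
(Q − P) ∪ (R Δ Q) = {1,2,4,7,9,11}
P Δ R = {2,4,5,7,9,11}
((Q − P) ∪ (R Δ Q)) − (P Δ R) = {1}
(((Q − P) ∪ (R Δ Q)) − (P Δ R)) ∪ P = {1,3,5,7,8,10}

{1,3,5,7,8,10}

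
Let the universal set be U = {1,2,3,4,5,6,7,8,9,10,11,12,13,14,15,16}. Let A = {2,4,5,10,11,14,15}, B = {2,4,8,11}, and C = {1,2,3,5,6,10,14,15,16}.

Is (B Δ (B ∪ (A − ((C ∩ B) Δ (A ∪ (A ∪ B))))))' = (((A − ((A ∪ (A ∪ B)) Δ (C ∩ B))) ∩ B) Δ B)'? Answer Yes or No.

No

C ∩ B = {2}
A ∪ B = {2,4,5,8,10,11,14,15}
A ∪ (A ∪ B) = {2,4,5,8,10,11,14,15}
(C ∩ B) Δ (A ∪ (A ∪ B)) = {4,5,8,10,11,14,15}
A − ((C ∩ B) Δ (A ∪ (A ∪ B))) = {2}
B ∪ (A − ((C ∩ B) Δ (A ∪ (A ∪ B)))) = {2,4,8,11}
B Δ (B ∪ (A − ((C ∩ B) Δ (A ∪ (A ∪ B))))) = {}
(B Δ (B ∪ (A − ((C ∩ B) Δ (A ∪ (A ∪ B))))))' = {1,2,3,4,5,6,7,8,9,10,11,12,13,14,15,16}
(A ∪ (A ∪ B)) Δ (C ∩ B) = {4,5,8,10,11,14,15}
A − ((A ∪ (A ∪ B)) Δ (C ∩ B)) = {2}
(A − ((A ∪ (A ∪ B)) Δ (C ∩ B))) ∩ B = {2}
((A − ((A ∪ (A ∪ B)) Δ (C ∩ B))) ∩ B) Δ B = {4,8,11}
(((A − ((A ∪ (A ∪ B)) Δ (C ∩ B))) ∩ B) Δ B)' = {1,2,3,5,6,7,9,10,12,13,14,15,16}
4 ∈ (B Δ (B ∪ (A − ((C ∩ B) Δ (A ∪ (A ∪ B))))))' but 4 ∉ (((A − ((A ∪ (A ∪ B)) Δ (C ∩ B))) ∩ B) Δ B)', so they differ.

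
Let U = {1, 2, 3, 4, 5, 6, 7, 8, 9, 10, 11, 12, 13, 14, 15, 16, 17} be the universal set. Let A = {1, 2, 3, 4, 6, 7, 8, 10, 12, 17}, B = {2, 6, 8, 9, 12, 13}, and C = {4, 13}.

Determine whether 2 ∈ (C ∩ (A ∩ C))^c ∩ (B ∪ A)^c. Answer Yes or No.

No

2 ∈ A and 2 ∉ C, so 2 ∉ A ∩ C
2 ∉ C and 2 ∉ (A ∩ C), so 2 ∉ C ∩ (A ∩ C)
2 ∈ (C ∩ (A ∩ C))^c since 2 ∉ (C ∩ (A ∩ C))
2 ∈ B and 2 ∈ A, so 2 ∈ B ∪ A
2 ∉ (B ∪ A)^c since 2 ∈ (B ∪ A)
2 ∈ (C ∩ (A ∩ C))^c and 2 ∉ (B ∪ A)^c, so 2 ∉ (C ∩ (A ∩ C))^c ∩ (B ∪ A)^c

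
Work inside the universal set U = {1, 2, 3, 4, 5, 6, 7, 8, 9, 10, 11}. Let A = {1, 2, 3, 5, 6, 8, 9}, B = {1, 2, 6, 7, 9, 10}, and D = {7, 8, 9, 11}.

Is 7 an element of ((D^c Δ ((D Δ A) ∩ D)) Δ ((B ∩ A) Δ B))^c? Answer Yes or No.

Yes

7 ∈ D, so 7 ∉ D^c
7 ∈ D and 7 ∉ A, so 7 ∈ D Δ A
7 ∈ (D Δ A) and 7 ∈ D, so 7 ∈ (D Δ A) ∩ D
7 ∉ D^c and 7 ∈ ((D Δ A) ∩ D), so 7 ∈ D^c Δ ((D Δ A) ∩ D)
7 ∈ B and 7 ∉ A, so 7 ∉ B ∩ A
7 ∉ (B ∩ A) and 7 ∈ B, so 7 ∈ (B ∩ A) Δ B
7 ∈ (D^c Δ ((D Δ A) ∩ D)) and 7 ∈ ((B ∩ A) Δ B), so 7 ∉ (D^c Δ ((D Δ A) ∩ D)) Δ ((B ∩ A) Δ B)
7 ∈ ((D^c Δ ((D Δ A) ∩ D)) Δ ((B ∩ A) Δ B))^c since 7 ∉ ((D^c Δ ((D Δ A) ∩ D)) Δ ((B ∩ A) Δ B))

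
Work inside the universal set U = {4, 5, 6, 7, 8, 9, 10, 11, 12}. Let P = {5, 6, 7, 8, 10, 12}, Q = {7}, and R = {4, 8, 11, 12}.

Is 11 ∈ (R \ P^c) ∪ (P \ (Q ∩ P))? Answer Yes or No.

11 ∉ P, so 11 ∈ P^c
11 ∈ R and 11 ∈ P^c, so 11 ∉ R \ P^c
11 ∉ Q and 11 ∉ P, so 11 ∉ Q ∩ P
11 ∉ P and 11 ∉ (Q ∩ P), so 11 ∉ P \ (Q ∩ P)
11 ∉ (R \ P^c) and 11 ∉ (P \ (Q ∩ P)), so 11 ∉ (R \ P^c) ∪ (P \ (Q ∩ P))

No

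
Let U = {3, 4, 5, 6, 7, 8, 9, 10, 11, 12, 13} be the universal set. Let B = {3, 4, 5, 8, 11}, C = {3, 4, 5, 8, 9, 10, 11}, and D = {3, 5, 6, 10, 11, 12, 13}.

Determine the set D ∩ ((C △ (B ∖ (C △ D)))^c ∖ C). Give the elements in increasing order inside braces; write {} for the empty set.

C △ D = {4, 6, 8, 9, 12, 13}
B ∖ (C △ D) = {3, 5, 11}
C △ (B ∖ (C △ D)) = {4, 8, 9, 10}
(C △ (B ∖ (C △ D)))^c = {3, 5, 6, 7, 11, 12, 13}
(C △ (B ∖ (C △ D)))^c ∖ C = {6, 7, 12, 13}
D ∩ ((C △ (B ∖ (C △ D)))^c ∖ C) = {6, 12, 13}

{6, 12, 13}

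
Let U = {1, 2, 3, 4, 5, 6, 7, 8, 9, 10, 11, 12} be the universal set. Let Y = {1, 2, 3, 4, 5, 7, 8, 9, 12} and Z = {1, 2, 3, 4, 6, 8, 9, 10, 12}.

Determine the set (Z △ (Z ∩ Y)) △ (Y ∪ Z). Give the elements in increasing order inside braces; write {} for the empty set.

Z ∩ Y = {1, 2, 3, 4, 8, 9, 12}
Z △ (Z ∩ Y) = {6, 10}
Y ∪ Z = {1, 2, 3, 4, 5, 6, 7, 8, 9, 10, 12}
(Z △ (Z ∩ Y)) △ (Y ∪ Z) = {1, 2, 3, 4, 5, 7, 8, 9, 12}

{1, 2, 3, 4, 5, 7, 8, 9, 12}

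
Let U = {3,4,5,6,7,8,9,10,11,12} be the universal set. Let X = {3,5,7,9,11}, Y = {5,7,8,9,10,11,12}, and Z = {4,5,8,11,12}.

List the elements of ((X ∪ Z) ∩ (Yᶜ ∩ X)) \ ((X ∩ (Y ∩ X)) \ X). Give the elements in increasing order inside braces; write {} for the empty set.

{3}

X ∪ Z = {3,4,5,7,8,9,11,12}
Yᶜ = {3,4,6}
Yᶜ ∩ X = {3}
(X ∪ Z) ∩ (Yᶜ ∩ X) = {3}
Y ∩ X = {5,7,9,11}
X ∩ (Y ∩ X) = {5,7,9,11}
(X ∩ (Y ∩ X)) \ X = {}
((X ∪ Z) ∩ (Yᶜ ∩ X)) \ ((X ∩ (Y ∩ X)) \ X) = {3}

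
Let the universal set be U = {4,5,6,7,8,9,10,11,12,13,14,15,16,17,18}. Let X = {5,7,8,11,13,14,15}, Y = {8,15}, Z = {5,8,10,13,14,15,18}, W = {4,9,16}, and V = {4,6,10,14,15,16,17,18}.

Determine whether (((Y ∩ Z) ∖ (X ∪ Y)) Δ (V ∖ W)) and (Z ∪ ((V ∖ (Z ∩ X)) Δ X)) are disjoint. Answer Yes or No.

No

Y ∩ Z = {8,15}
X ∪ Y = {5,7,8,11,13,14,15}
(Y ∩ Z) ∖ (X ∪ Y) = {}
V ∖ W = {6,10,14,15,17,18}
((Y ∩ Z) ∖ (X ∪ Y)) Δ (V ∖ W) = {6,10,14,15,17,18}
Z ∩ X = {5,8,13,14,15}
V ∖ (Z ∩ X) = {4,6,10,16,17,18}
(V ∖ (Z ∩ X)) Δ X = {4,5,6,7,8,10,11,13,14,15,16,17,18}
Z ∪ ((V ∖ (Z ∩ X)) Δ X) = {4,5,6,7,8,10,11,13,14,15,16,17,18}
6 lies in both, so they are not disjoint.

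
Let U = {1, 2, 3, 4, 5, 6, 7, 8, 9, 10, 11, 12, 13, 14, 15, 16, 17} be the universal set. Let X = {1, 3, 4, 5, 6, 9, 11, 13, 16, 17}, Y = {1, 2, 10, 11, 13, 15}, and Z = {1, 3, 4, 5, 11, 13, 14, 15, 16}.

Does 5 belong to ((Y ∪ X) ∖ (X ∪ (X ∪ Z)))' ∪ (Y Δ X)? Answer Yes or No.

Yes

5 ∉ Y and 5 ∈ X, so 5 ∈ Y ∪ X
5 ∈ X and 5 ∈ Z, so 5 ∈ X ∪ Z
5 ∈ X and 5 ∈ (X ∪ Z), so 5 ∈ X ∪ (X ∪ Z)
5 ∈ (Y ∪ X) and 5 ∈ (X ∪ (X ∪ Z)), so 5 ∉ (Y ∪ X) ∖ (X ∪ (X ∪ Z))
5 ∈ ((Y ∪ X) ∖ (X ∪ (X ∪ Z)))' since 5 ∉ ((Y ∪ X) ∖ (X ∪ (X ∪ Z)))
5 ∉ Y and 5 ∈ X, so 5 ∈ Y Δ X
5 ∈ ((Y ∪ X) ∖ (X ∪ (X ∪ Z)))' and 5 ∈ (Y Δ X), so 5 ∈ ((Y ∪ X) ∖ (X ∪ (X ∪ Z)))' ∪ (Y Δ X)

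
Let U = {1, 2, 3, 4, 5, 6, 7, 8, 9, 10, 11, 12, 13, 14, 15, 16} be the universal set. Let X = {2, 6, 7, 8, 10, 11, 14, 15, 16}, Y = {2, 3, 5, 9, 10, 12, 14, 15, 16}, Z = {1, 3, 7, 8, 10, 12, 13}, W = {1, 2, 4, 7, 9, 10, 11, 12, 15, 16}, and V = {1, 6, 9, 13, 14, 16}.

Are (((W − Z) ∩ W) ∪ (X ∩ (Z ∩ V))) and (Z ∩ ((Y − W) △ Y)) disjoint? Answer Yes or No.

Yes

W − Z = {2, 4, 9, 11, 15, 16}
(W − Z) ∩ W = {2, 4, 9, 11, 15, 16}
Z ∩ V = {1, 13}
X ∩ (Z ∩ V) = {}
((W − Z) ∩ W) ∪ (X ∩ (Z ∩ V)) = {2, 4, 9, 11, 15, 16}
Y − W = {3, 5, 14}
(Y − W) △ Y = {2, 9, 10, 12, 15, 16}
Z ∩ ((Y − W) △ Y) = {10, 12}
{2, 4, 9, 11, 15, 16} and {10, 12} share no elements.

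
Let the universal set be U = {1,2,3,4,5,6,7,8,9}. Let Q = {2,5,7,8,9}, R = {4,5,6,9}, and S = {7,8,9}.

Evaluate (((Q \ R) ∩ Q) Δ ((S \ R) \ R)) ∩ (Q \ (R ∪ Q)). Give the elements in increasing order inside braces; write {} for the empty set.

{}

Q \ R = {2,7,8}
(Q \ R) ∩ Q = {2,7,8}
S \ R = {7,8}
(S \ R) \ R = {7,8}
((Q \ R) ∩ Q) Δ ((S \ R) \ R) = {2}
R ∪ Q = {2,4,5,6,7,8,9}
Q \ (R ∪ Q) = {}
(((Q \ R) ∩ Q) Δ ((S \ R) \ R)) ∩ (Q \ (R ∪ Q)) = {}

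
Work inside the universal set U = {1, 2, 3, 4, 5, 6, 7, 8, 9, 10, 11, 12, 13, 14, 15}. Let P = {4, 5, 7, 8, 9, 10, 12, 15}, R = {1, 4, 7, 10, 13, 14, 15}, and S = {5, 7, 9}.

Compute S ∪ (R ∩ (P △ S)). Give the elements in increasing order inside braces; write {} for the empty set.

{4, 5, 7, 9, 10, 15}

P △ S = {4, 8, 10, 12, 15}
R ∩ (P △ S) = {4, 10, 15}
S ∪ (R ∩ (P △ S)) = {4, 5, 7, 9, 10, 15}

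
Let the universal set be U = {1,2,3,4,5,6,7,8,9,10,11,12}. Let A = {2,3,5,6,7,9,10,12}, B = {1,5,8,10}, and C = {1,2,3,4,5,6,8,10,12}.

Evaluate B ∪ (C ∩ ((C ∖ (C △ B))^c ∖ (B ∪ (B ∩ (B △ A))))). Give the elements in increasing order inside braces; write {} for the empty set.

{1,2,3,4,5,6,8,10,12}

C △ B = {2,3,4,6,12}
C ∖ (C △ B) = {1,5,8,10}
(C ∖ (C △ B))^c = {2,3,4,6,7,9,11,12}
B △ A = {1,2,3,6,7,8,9,12}
B ∩ (B △ A) = {1,8}
B ∪ (B ∩ (B △ A)) = {1,5,8,10}
(C ∖ (C △ B))^c ∖ (B ∪ (B ∩ (B △ A))) = {2,3,4,6,7,9,11,12}
C ∩ ((C ∖ (C △ B))^c ∖ (B ∪ (B ∩ (B △ A)))) = {2,3,4,6,12}
B ∪ (C ∩ ((C ∖ (C △ B))^c ∖ (B ∪ (B ∩ (B △ A))))) = {1,2,3,4,5,6,8,10,12}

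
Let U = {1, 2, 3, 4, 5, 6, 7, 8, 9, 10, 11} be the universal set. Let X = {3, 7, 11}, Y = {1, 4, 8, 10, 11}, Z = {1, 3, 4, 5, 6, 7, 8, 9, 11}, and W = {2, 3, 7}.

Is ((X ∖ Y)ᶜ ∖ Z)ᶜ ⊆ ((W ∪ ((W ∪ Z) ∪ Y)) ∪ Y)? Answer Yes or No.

X ∖ Y = {3, 7}
(X ∖ Y)ᶜ = {1, 2, 4, 5, 6, 8, 9, 10, 11}
(X ∖ Y)ᶜ ∖ Z = {2, 10}
((X ∖ Y)ᶜ ∖ Z)ᶜ = {1, 3, 4, 5, 6, 7, 8, 9, 11}
W ∪ Z = {1, 2, 3, 4, 5, 6, 7, 8, 9, 11}
(W ∪ Z) ∪ Y = {1, 2, 3, 4, 5, 6, 7, 8, 9, 10, 11}
W ∪ ((W ∪ Z) ∪ Y) = {1, 2, 3, 4, 5, 6, 7, 8, 9, 10, 11}
(W ∪ ((W ∪ Z) ∪ Y)) ∪ Y = {1, 2, 3, 4, 5, 6, 7, 8, 9, 10, 11}
Every element of {1, 3, 4, 5, 6, 7, 8, 9, 11} is in {1, 2, 3, 4, 5, 6, 7, 8, 9, 10, 11}, so ((X ∖ Y)ᶜ ∖ Z)ᶜ ⊆ (W ∪ ((W ∪ Z) ∪ Y)) ∪ Y.

Yes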